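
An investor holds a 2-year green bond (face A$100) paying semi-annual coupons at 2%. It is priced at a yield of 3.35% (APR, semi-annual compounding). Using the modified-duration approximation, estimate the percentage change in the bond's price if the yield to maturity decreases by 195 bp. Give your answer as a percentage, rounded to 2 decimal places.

Periodic yield y = 0.01675. Modified duration first:
  t   CF        PV=CF/(1+0.01675)^t    t·PV
  1         1.00         0.9835         0.9835
  2         1.00         0.9673         1.9346
  3         1.00         0.9514         2.8542
  4       101.00        94.5071       378.0286
  Σ                     97.4094       383.8009
P = 97.4094; D_Mac = 3.94008 half-year periods = 1.97004 yrs; D_mod = 1.97004/(1+0.01675) = 1.93759 yrs.
ΔP/P ≈ -D_mod · Δy = -1.93759 × (-0.0195) = +0.037783 = +3.7783%.

+3.78%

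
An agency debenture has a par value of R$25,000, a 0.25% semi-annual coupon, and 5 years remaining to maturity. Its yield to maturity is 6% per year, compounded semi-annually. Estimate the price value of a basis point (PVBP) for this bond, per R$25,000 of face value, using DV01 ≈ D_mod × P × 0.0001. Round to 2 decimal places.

Periodic yield y = 0.03.
  t   CF        PV=CF/(1+0.03)^t    t·PV
  1        31.25        30.3398        30.3398
  2        31.25        29.4561        58.9122
  3        31.25        28.5982        85.7945
  4        31.25        27.7652       111.0609
  5        31.25        26.9565       134.7826
  6        31.25        26.1714       157.0283
  7        31.25        25.4091       177.8638
  8        31.25        24.6690       197.3523
  9        31.25        23.9505       215.5547
  10   25,031.25    18,625.6008   186,256.0081
  Σ                 18,868.9167   187,424.6972
P = 18,868.9167; D_Mac = 9.93299 half-year periods = 4.96649 yrs; D_mod = 4.82184 yrs.
DV01 ≈ 4.82184 × 18,868.9167 × 0.0001 = 9.098286.

R$9.10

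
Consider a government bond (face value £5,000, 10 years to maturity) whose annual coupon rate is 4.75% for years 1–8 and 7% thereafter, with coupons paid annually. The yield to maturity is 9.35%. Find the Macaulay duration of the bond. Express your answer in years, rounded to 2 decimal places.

7.83 years

Periodic yield y = 0.0935. Discount each cash flow and weight by its year:
  t   CF        PV=CF/(1+0.0935)^t    t·PV
  1       237.50       217.1925       217.1925
  2       237.50       198.6214       397.2428
  3       237.50       181.6382       544.9147
  4       237.50       166.1072       664.4288
  5       237.50       151.9042       759.5208
  6       237.50       138.9156       833.4934
  7       237.50       127.0375       889.2628
  8       237.50       116.1752       929.4014
  9       350.00       156.5665     1,409.0989
  10    5,350.00     2,188.5975    21,885.9755
  Σ                  3,642.7559    28,530.5315
Price P = Σ PV = 3,642.7559.
Macaulay duration = Σ(t·PV) / P = 28,530.5315 / 3,642.7559 = 7.83213 years.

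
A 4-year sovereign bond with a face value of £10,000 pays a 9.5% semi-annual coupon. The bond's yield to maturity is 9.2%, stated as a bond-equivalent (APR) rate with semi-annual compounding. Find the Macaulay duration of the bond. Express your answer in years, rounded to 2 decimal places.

Periodic yield y = 0.046. Discount each cash flow and weight by its period:
  t   CF        PV=CF/(1+0.046)^t    t·PV
  1       475.00       454.1109       454.1109
  2       475.00       434.1404       868.2809
  3       475.00       415.0482     1,245.1447
  4       475.00       396.7956     1,587.1825
  5       475.00       379.3457     1,896.7286
  6       475.00       362.6632     2,175.9793
  7       475.00       346.7144     2,427.0005
  8    10,475.00     7,309.7169    58,477.7349
  Σ                 10,098.5353    69,132.1622
Price P = Σ PV = 10,098.5353.
Macaulay duration = Σ(t·PV) / P = 69,132.1622 / 10,098.5353 = 6.84576 half-year periods.
In years: 6.84576 / 2 = 3.42288 years.

3.42 years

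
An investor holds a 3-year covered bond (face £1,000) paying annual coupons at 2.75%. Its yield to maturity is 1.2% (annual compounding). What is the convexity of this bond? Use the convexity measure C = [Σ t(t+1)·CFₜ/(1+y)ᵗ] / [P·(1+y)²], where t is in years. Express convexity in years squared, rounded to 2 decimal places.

11.31

With y = 0.012:
  t   CF        PV=CF/(1+0.012)^t    t·PV        t(t+1)·PV
  1        27.50        27.1739        27.1739          54.3478
  2        27.50        26.8517        53.7034         161.1102
  3     1,027.50       991.3803     2,974.1410      11,896.5638
  Σ                  1,045.4059     3,055.0183      12,112.0218
P = 1,045.4059.
Convexity = Σ t(t+1)·PV / [P·(1+y)²] = 12,112.0218 / (1,045.4059 × 1.024144) = 11.31281.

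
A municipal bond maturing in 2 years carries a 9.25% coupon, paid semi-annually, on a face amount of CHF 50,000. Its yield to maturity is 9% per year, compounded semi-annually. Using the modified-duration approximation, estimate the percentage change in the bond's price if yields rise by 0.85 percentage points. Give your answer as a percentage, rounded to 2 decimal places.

Periodic yield y = 0.045. Modified duration first:
  t   CF        PV=CF/(1+0.045)^t    t·PV
  1     2,312.50     2,212.9187     2,212.9187
  2     2,312.50     2,117.6255     4,235.2510
  3     2,312.50     2,026.4359     6,079.3077
  4    52,312.50    43,867.2403   175,468.9611
  Σ                 50,224.2204   187,996.4385
P = 50,224.2204; D_Mac = 3.74314 half-year periods = 1.87157 yrs; D_mod = 1.87157/(1+0.045) = 1.79098 yrs.
ΔP/P ≈ -D_mod · Δy = -1.79098 × (+0.0085) = -0.015223 = -1.5223%.

-1.52%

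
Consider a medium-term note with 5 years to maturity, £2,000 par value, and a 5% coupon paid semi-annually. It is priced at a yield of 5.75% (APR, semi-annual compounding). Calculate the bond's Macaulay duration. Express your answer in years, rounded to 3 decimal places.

Periodic yield y = 0.02875. Discount each cash flow and weight by its period:
  t   CF        PV=CF/(1+0.02875)^t    t·PV
  1        50.00        48.6027        48.6027
  2        50.00        47.2444        94.4888
  3        50.00        45.9241       137.7722
  4        50.00        44.6407       178.5626
  5        50.00        43.3931       216.9655
  6        50.00        42.1804       253.0825
  7        50.00        41.0016       287.0114
  8        50.00        39.8558       318.8462
  9        50.00        38.7419       348.6775
  10    2,050.00     1,544.0287    15,440.2874
  Σ                  1,935.6134    17,324.2968
Price P = Σ PV = 1,935.6134.
Macaulay duration = Σ(t·PV) / P = 17,324.2968 / 1,935.6134 = 8.95029 half-year periods.
In years: 8.95029 / 2 = 4.47514 years.

4.475 years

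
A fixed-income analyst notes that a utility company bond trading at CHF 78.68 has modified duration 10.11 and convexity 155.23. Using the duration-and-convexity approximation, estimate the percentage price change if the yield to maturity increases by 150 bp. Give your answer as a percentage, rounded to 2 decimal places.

Duration effect: -D_mod·Δy = -10.11 × (+0.015) = -0.151650
Convexity effect: ½·C·(Δy)² = 0.5 × 155.23 × (0.015)² = +0.017463375
ΔP/P ≈ -0.151650 + 0.017463375 = -0.134186625
= -13.4186625%.

-13.42%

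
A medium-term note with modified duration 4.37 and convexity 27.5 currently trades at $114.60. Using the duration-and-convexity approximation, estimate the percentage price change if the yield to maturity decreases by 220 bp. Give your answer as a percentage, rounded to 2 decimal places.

+10.28%

Duration effect: -D_mod·Δy = -4.37 × (-0.022) = +0.096140
Convexity effect: ½·C·(Δy)² = 0.5 × 27.5 × (-0.022)² = +0.0066550
ΔP/P ≈ +0.096140 + 0.0066550 = +0.102795
= +10.2795%.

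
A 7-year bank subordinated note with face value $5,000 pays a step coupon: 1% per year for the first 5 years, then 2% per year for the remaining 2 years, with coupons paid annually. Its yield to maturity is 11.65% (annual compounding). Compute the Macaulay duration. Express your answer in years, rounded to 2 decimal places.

6.68 years

Periodic yield y = 0.1165. Discount each cash flow and weight by its year:
  t   CF        PV=CF/(1+0.1165)^t    t·PV
  1        50.00        44.7828        44.7828
  2        50.00        40.1100        80.2200
  3        50.00        35.9248       107.7743
  4        50.00        32.1762       128.7049
  5        50.00        28.8188       144.0942
  6       100.00        51.6235       309.7411
  7     5,100.00     2,358.0830    16,506.5809
  Σ                  2,591.5191    17,321.8981
Price P = Σ PV = 2,591.5191.
Macaulay duration = Σ(t·PV) / P = 17,321.8981 / 2,591.5191 = 6.68407 years.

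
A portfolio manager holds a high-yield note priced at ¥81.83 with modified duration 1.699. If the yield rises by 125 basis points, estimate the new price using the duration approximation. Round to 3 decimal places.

¥80.092

Duration approximation: ΔP/P ≈ -D_mod · Δy = -1.699 × (+0.0125) = -0.0212375.
New price ≈ 81.83 × (1 - 0.0212375) = 80.092135375.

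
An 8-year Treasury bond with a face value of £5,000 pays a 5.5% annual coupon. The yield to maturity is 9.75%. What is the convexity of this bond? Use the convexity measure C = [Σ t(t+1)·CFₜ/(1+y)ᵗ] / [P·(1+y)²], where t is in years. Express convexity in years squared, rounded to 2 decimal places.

44.87

With y = 0.0975:
  t   CF        PV=CF/(1+0.0975)^t    t·PV        t(t+1)·PV
  1       275.00       250.5695       250.5695         501.1390
  2       275.00       228.3093       456.6186       1,369.8559
  3       275.00       208.0267       624.0801       2,496.3206
  4       275.00       189.5460       758.1839       3,790.9196
  5       275.00       172.7070       863.5352       5,181.2113
  6       275.00       157.3640       944.1843       6,609.2900
  7       275.00       143.3841     1,003.6887       8,029.5095
  8     5,275.00     2,506.0298    20,048.2385     180,434.1463
  Σ                  3,855.9365    24,949.0988     208,412.3922
P = 3,855.9365.
Convexity = Σ t(t+1)·PV / [P·(1+y)²] = 208,412.3922 / (3,855.9365 × 1.204506) = 44.87295.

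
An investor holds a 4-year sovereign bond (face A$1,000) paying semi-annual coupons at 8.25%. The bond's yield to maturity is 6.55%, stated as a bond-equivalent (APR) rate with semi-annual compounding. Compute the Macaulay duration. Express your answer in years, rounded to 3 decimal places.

3.504 years

Periodic yield y = 0.03275. Discount each cash flow and weight by its period:
  t   CF        PV=CF/(1+0.03275)^t    t·PV
  1        41.25        39.9419        39.9419
  2        41.25        38.6753        77.3506
  3        41.25        37.4488       112.3465
  4        41.25        36.2613       145.0451
  5        41.25        35.1114       175.5569
  6        41.25        33.9980       203.9877
  7        41.25        32.9198       230.4388
  8     1,041.25       804.6247     6,436.9980
  Σ                  1,058.9812     7,421.6655
Price P = Σ PV = 1,058.9812.
Macaulay duration = Σ(t·PV) / P = 7,421.6655 / 1,058.9812 = 7.00831 half-year periods.
In years: 7.00831 / 2 = 3.50415 years.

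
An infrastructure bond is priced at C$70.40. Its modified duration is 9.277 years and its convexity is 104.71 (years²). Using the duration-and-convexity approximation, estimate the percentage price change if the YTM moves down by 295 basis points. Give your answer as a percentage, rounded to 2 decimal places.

+31.92%

Duration effect: -D_mod·Δy = -9.277 × (-0.0295) = +0.2736715
Convexity effect: ½·C·(Δy)² = 0.5 × 104.71 × (-0.0295)² = +0.04556193875
ΔP/P ≈ +0.2736715 + 0.04556193875 = +0.31923343875
= +31.923343875%.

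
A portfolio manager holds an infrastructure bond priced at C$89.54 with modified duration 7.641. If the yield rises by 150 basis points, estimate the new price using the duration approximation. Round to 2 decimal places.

Duration approximation: ΔP/P ≈ -D_mod · Δy = -7.641 × (+0.015) = -0.114615.
New price ≈ 89.54 × (1 - 0.114615) = 79.2773729.

C$79.28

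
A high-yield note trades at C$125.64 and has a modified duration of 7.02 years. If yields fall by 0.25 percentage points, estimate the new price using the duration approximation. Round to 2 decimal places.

Duration approximation: ΔP/P ≈ -D_mod · Δy = -7.02 × (-0.0025) = +0.017550.
New price ≈ 125.64 × (1 + 0.017550) = 127.844982.

C$127.84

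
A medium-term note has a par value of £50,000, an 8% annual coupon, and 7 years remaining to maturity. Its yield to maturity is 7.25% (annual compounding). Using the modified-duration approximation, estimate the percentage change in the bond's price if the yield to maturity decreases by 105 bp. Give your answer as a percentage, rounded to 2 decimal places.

+5.53%

Periodic yield y = 0.0725. Modified duration first:
  t   CF        PV=CF/(1+0.0725)^t    t·PV
  1     4,000.00     3,729.6037     3,729.6037
  2     4,000.00     3,477.4860     6,954.9720
  3     4,000.00     3,242.4112     9,727.2336
  4     4,000.00     3,023.2272    12,092.9088
  5     4,000.00     2,818.8599    14,094.2994
  6     4,000.00     2,628.3076    15,769.8454
  7    54,000.00    33,083.5918   231,585.1427
  Σ                 52,003.4874   293,954.0056
P = 52,003.4874; D_Mac = 5.65258 yrs; D_mod = 5.65258/(1+0.0725) = 5.27047 yrs.
ΔP/P ≈ -D_mod · Δy = -5.27047 × (-0.0105) = +0.055340 = +5.5340%.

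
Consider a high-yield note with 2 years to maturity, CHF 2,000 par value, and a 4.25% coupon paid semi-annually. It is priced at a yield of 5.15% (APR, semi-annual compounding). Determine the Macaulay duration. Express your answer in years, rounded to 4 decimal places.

1.9378 years

Periodic yield y = 0.02575. Discount each cash flow and weight by its period:
  t   CF        PV=CF/(1+0.02575)^t    t·PV
  1        42.50        41.4331        41.4331
  2        42.50        40.3930        80.7860
  3        42.50        39.3790       118.1369
  4     2,042.50     1,844.9983     7,379.9931
  Σ                  1,966.2033     7,620.3490
Price P = Σ PV = 1,966.2033.
Macaulay duration = Σ(t·PV) / P = 7,620.3490 / 1,966.2033 = 3.87567 half-year periods.
In years: 3.87567 / 2 = 1.93783 years.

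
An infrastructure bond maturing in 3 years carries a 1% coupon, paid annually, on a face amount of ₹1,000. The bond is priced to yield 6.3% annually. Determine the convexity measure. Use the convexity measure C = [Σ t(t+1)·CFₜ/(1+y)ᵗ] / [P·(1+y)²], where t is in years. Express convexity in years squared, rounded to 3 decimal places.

With y = 0.063:
  t   CF        PV=CF/(1+0.063)^t    t·PV        t(t+1)·PV
  1        10.00         9.4073         9.4073          18.8147
  2        10.00         8.8498        17.6996          53.0988
  3     1,010.00       840.8559     2,522.5677      10,090.2709
  Σ                    859.1130     2,549.6747      10,162.1844
P = 859.1130.
Convexity = Σ t(t+1)·PV / [P·(1+y)²] = 10,162.1844 / (859.1130 × 1.129969) = 10.46816.

10.468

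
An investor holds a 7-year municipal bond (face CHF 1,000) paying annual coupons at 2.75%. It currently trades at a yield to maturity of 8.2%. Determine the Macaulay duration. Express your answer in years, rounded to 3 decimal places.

6.344 years

Periodic yield y = 0.082. Discount each cash flow and weight by its year:
  t   CF        PV=CF/(1+0.082)^t    t·PV
  1        27.50        25.4159        25.4159
  2        27.50        23.4897        46.9795
  3        27.50        21.7096        65.1287
  4        27.50        20.0643        80.2571
  5        27.50        18.5437        92.7185
  6        27.50        17.1384       102.8301
  7     1,027.50       591.8219     4,142.7530
  Σ                    718.1834     4,556.0828
Price P = Σ PV = 718.1834.
Macaulay duration = Σ(t·PV) / P = 4,556.0828 / 718.1834 = 6.34390 years.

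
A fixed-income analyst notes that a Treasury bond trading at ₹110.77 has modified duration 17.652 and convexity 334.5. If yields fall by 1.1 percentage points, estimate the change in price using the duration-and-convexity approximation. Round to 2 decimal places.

Duration effect: -D_mod·Δy = -17.652 × (-0.011) = +0.194172
Convexity effect: ½·C·(Δy)² = 0.5 × 334.5 × (-0.011)² = +0.02023725
ΔP/P ≈ +0.194172 + 0.02023725 = +0.21440925
ΔP ≈ 110.77 × (+0.21440925) = +23.7501126225.

+₹23.75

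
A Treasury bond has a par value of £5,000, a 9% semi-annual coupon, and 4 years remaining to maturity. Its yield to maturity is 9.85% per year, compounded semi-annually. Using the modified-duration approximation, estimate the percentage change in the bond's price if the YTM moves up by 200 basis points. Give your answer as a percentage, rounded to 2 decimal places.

Periodic yield y = 0.04925. Modified duration first:
  t   CF        PV=CF/(1+0.04925)^t    t·PV
  1       225.00       214.4389       214.4389
  2       225.00       204.3735       408.7470
  3       225.00       194.7805       584.3416
  4       225.00       185.6379       742.5515
  5       225.00       176.9244       884.6218
  6       225.00       168.6198     1,011.7190
  7       225.00       160.7051     1,124.9357
  8     5,225.00     3,556.7593    28,454.0741
  Σ                  4,862.2394    33,425.4297
P = 4,862.2394; D_Mac = 6.87449 half-year periods = 3.43725 yrs; D_mod = 3.43725/(1+0.04925) = 3.27591 yrs.
ΔP/P ≈ -D_mod · Δy = -3.27591 × (+0.02) = -0.065518 = -6.5518%.

-6.55%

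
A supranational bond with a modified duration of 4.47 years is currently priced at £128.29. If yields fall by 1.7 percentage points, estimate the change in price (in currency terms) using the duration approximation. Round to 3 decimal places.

Duration approximation: ΔP/P ≈ -D_mod · Δy = -4.47 × (-0.017) = +0.075990.
ΔP ≈ 128.29 × (+0.075990) = +9.7487571.

+£9.749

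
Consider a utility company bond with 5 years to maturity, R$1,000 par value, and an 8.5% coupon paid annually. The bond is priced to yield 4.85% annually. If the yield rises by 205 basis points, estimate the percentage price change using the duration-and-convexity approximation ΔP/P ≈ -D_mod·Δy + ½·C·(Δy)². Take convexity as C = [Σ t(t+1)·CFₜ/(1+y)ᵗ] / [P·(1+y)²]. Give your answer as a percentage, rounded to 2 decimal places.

-8.00%

With y = 0.0485:
  t   CF        PV=CF/(1+0.0485)^t    t·PV        t(t+1)·PV
  1        85.00        81.0682        81.0682         162.1364
  2        85.00        77.3183       154.6365         463.9095
  3        85.00        73.7418       221.2253         884.9014
  4        85.00        70.3307       281.3230       1,406.6148
  5     1,085.00       856.2243     4,281.1216      25,686.7299
  Σ                  1,158.6833     5,019.3747      28,604.2920
P = 1,158.6833; D_Mac = 4.33196 yrs; D_mod = 4.13158 yrs; C = 22.45585.
Duration effect: -4.13158 × (+0.0205) = -0.084697
Convexity effect: 0.5 × 22.45585 × (0.0205)² = +0.0047185
ΔP/P ≈ -0.084697 + 0.0047185 = -0.079979 = -7.9979%.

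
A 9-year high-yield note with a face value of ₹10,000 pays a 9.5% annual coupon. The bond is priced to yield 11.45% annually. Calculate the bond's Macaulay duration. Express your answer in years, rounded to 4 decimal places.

6.2754 years

Periodic yield y = 0.1145. Discount each cash flow and weight by its year:
  t   CF        PV=CF/(1+0.1145)^t    t·PV
  1       950.00       852.4002       852.4002
  2       950.00       764.8274     1,529.6549
  3       950.00       686.2516     2,058.7549
  4       950.00       615.7484     2,462.9937
  5       950.00       552.4885     2,762.4425
  6       950.00       495.7277     2,974.3661
  7       950.00       444.7983     3,113.5879
  8       950.00       399.1012     3,192.8095
  9    10,950.00     4,127.5607    37,148.0459
  Σ                  8,938.9040    56,095.0556
Price P = Σ PV = 8,938.9040.
Macaulay duration = Σ(t·PV) / P = 56,095.0556 / 8,938.9040 = 6.27538 years.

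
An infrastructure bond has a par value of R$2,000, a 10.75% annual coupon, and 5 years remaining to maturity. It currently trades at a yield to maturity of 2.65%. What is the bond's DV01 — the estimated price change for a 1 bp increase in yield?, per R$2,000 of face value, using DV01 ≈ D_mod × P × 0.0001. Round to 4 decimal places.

R$1.1404

Periodic yield y = 0.0265.
  t   CF        PV=CF/(1+0.0265)^t    t·PV
  1       215.00       209.4496       209.4496
  2       215.00       204.0425       408.0849
  3       215.00       198.7749       596.3248
  4       215.00       193.6434       774.5735
  5     2,215.00     1,943.4750     9,717.3751
  Σ                  2,749.3854    11,705.8079
P = 2,749.3854; D_Mac = 4.25761 yrs; D_mod = 4.14770 yrs.
DV01 ≈ 4.14770 × 2,749.3854 × 0.0001 = 1.140361.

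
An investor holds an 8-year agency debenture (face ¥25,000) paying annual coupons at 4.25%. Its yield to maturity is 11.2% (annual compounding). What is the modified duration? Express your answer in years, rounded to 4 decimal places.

5.9676 years

Periodic yield y = 0.112. First find Macaulay duration:
  t   CF        PV=CF/(1+0.112)^t    t·PV
  1     1,062.50       955.4856       955.4856
  2     1,062.50       859.2497     1,718.4993
  3     1,062.50       772.7065     2,318.1196
  4     1,062.50       694.8800     2,779.5199
  5     1,062.50       624.8921     3,124.4603
  6     1,062.50       561.9533     3,371.7197
  7     1,062.50       505.3537     3,537.4757
  8    26,062.50    11,147.5075    89,180.0602
  Σ                 16,122.0283   106,985.3403
P = 16,122.0283; Macaulay duration = 106,985.3403 / 16,122.0283 = 6.63597 years.
Modified duration = D_Mac / (1 + y) = 6.63597 / 1.112 = 5.96760 years.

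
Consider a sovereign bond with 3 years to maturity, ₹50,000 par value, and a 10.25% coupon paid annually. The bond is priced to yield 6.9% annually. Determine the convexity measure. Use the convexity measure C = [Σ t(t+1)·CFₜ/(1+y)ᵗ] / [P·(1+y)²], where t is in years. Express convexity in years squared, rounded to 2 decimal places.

With y = 0.069:
  t   CF        PV=CF/(1+0.069)^t    t·PV        t(t+1)·PV
  1     5,125.00     4,794.2002     4,794.2002       9,588.4004
  2     5,125.00     4,484.7523     8,969.5046      26,908.5137
  3    55,125.00    45,124.8204   135,374.4613     541,497.8454
  Σ                 54,403.7729   149,138.1661     577,994.7594
P = 54,403.7729.
Convexity = Σ t(t+1)·PV / [P·(1+y)²] = 577,994.7594 / (54,403.7729 × 1.142761) = 9.29693.

9.30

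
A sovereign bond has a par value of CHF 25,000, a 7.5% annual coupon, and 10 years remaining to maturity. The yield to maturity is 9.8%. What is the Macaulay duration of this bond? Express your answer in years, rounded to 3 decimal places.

7.148 years

Periodic yield y = 0.098. Discount each cash flow and weight by its year:
  t   CF        PV=CF/(1+0.098)^t    t·PV
  1     1,875.00     1,707.6503     1,707.6503
  2     1,875.00     1,555.2370     3,110.4741
  3     1,875.00     1,416.4272     4,249.2815
  4     1,875.00     1,290.0065     5,160.0262
  5     1,875.00     1,174.8693     5,874.3467
  6     1,875.00     1,070.0085     6,420.0511
  7     1,875.00       974.5068     6,821.5479
  8     1,875.00       887.5290     7,100.2320
  9     1,875.00       808.3142     7,274.8278
  10   26,875.00    10,551.7641   105,517.6406
  Σ                 21,436.3130   153,236.0781
Price P = Σ PV = 21,436.3130.
Macaulay duration = Σ(t·PV) / P = 153,236.0781 / 21,436.3130 = 7.14843 years.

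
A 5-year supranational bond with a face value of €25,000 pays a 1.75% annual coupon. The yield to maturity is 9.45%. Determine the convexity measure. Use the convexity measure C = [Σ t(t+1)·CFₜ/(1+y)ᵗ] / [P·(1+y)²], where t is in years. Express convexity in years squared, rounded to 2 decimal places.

23.67

With y = 0.0945:
  t   CF        PV=CF/(1+0.0945)^t    t·PV        t(t+1)·PV
  1       437.50       399.7259       399.7259         799.4518
  2       437.50       365.2133       730.4265       2,191.2795
  3       437.50       333.6804     1,001.0413       4,004.1654
  4       437.50       304.8702     1,219.4809       6,097.4043
  5    25,437.50    16,195.5461    80,977.7306     485,866.3835
  Σ                 17,599.0359    84,328.4052     498,958.6844
P = 17,599.0359.
Convexity = Σ t(t+1)·PV / [P·(1+y)²] = 498,958.6844 / (17,599.0359 × 1.197930) = 23.66705.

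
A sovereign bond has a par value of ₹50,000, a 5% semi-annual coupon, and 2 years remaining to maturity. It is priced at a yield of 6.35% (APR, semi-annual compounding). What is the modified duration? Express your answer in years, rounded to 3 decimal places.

Periodic yield y = 0.03175. First find Macaulay duration:
  t   CF        PV=CF/(1+0.03175)^t    t·PV
  1     1,250.00     1,211.5338     1,211.5338
  2     1,250.00     1,174.2513     2,348.5026
  3     1,250.00     1,138.1161     3,414.3484
  4    51,250.00    45,226.8103   180,907.2412
  Σ                 48,750.7116   187,881.6261
P = 48,750.7116; Macaulay duration = 187,881.6261 / 48,750.7116 = 3.85393 half-year periods = 1.92696 years.
Modified duration = D_Mac / (1 + y) = 1.92696 / 1.03175 = 1.86766 years.

1.868 years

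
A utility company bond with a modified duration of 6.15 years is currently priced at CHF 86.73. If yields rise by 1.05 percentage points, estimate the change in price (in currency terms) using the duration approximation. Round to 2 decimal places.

Duration approximation: ΔP/P ≈ -D_mod · Δy = -6.15 × (+0.0105) = -0.064575.
ΔP ≈ 86.73 × (-0.064575) = -5.60058975.

-CHF 5.60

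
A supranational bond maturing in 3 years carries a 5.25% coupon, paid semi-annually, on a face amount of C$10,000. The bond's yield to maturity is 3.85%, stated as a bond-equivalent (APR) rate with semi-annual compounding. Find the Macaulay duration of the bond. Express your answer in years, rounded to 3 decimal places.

Periodic yield y = 0.01925. Discount each cash flow and weight by its period:
  t   CF        PV=CF/(1+0.01925)^t    t·PV
  1       262.50       257.5423       257.5423
  2       262.50       252.6783       505.3565
  3       262.50       247.9061       743.7182
  4       262.50       243.2240       972.8960
  5       262.50       238.6304     1,193.1518
  6    10,262.50     9,153.1135    54,918.6812
  Σ                 10,393.0945    58,591.3460
Price P = Σ PV = 10,393.0945.
Macaulay duration = Σ(t·PV) / P = 58,591.3460 / 10,393.0945 = 5.63753 half-year periods.
In years: 5.63753 / 2 = 2.81876 years.

2.819 years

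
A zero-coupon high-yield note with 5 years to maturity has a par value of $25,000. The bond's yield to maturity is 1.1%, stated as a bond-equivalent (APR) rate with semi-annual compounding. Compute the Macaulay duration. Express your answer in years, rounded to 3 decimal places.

A zero-coupon bond has a single cash flow at maturity, so its Macaulay duration equals its maturity: 5 years.
(Equivalently: 10 semi-annual periods ÷ 2 = 5 years.)

5.000 years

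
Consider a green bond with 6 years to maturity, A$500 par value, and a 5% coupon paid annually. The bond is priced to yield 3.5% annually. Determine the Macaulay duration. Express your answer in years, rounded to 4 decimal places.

5.3585 years

Periodic yield y = 0.035. Discount each cash flow and weight by its year:
  t   CF        PV=CF/(1+0.035)^t    t·PV
  1        25.00        24.1546        24.1546
  2        25.00        23.3378        46.6755
  3        25.00        22.5486        67.6457
  4        25.00        21.7861        87.1442
  5        25.00        21.0493       105.2466
  6       525.00       427.0878     2,562.5270
  Σ                    539.9641     2,893.3937
Price P = Σ PV = 539.9641.
Macaulay duration = Σ(t·PV) / P = 2,893.3937 / 539.9641 = 5.35849 years.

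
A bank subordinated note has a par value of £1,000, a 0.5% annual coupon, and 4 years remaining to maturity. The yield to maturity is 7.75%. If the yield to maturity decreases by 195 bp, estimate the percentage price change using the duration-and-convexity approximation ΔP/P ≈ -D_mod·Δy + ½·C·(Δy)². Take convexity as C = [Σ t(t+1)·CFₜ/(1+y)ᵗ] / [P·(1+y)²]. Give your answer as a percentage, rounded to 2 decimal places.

With y = 0.0775:
  t   CF        PV=CF/(1+0.0775)^t    t·PV        t(t+1)·PV
  1         5.00         4.6404         4.6404           9.2807
  2         5.00         4.3066         8.6132          25.8397
  3         5.00         3.9969        11.9906          47.9622
  4     1,005.00       745.5846     2,982.3385      14,911.6926
  Σ                    758.5285     3,007.5827      14,994.7752
P = 758.5285; D_Mac = 3.96502 yrs; D_mod = 3.67984 yrs; C = 17.02682.
Duration effect: -3.67984 × (-0.0195) = +0.071757
Convexity effect: 0.5 × 17.02682 × (-0.0195)² = +0.0032372
ΔP/P ≈ +0.071757 + 0.0032372 = +0.074994 = +7.4994%.

+7.50%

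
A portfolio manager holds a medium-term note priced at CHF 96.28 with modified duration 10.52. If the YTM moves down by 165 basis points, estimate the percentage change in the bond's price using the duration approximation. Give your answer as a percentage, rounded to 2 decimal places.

+17.36%

Duration approximation: ΔP/P ≈ -D_mod · Δy = -10.52 × (-0.0165) = +0.173580.
As a percentage: +17.3580%.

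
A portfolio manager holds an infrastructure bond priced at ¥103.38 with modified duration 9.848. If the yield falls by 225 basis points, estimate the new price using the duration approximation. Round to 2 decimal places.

¥126.29

Duration approximation: ΔP/P ≈ -D_mod · Δy = -9.848 × (-0.0225) = +0.221580.
New price ≈ 103.38 × (1 + 0.221580) = 126.2869404.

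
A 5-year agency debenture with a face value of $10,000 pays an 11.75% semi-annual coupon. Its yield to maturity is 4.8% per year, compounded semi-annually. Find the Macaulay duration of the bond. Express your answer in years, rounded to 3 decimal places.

Periodic yield y = 0.024. Discount each cash flow and weight by its period:
  t   CF        PV=CF/(1+0.024)^t    t·PV
  1       587.50       573.7305       573.7305
  2       587.50       560.2837     1,120.5673
  3       587.50       547.1520     1,641.4560
  4       587.50       534.3281     2,137.3125
  5       587.50       521.8048     2,609.0241
  6       587.50       509.5750     3,057.4501
  7       587.50       497.6319     3,483.4230
  8       587.50       485.9686     3,887.7489
  9       587.50       474.5787     4,271.2085
  10   10,587.50     8,352.0648    83,520.6483
  Σ                 13,057.1181   106,302.5693
Price P = Σ PV = 13,057.1181.
Macaulay duration = Σ(t·PV) / P = 106,302.5693 / 13,057.1181 = 8.14135 half-year periods.
In years: 8.14135 / 2 = 4.07068 years.

4.071 years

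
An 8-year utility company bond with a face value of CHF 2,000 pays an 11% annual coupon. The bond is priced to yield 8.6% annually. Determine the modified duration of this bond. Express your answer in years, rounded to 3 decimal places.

Periodic yield y = 0.086. First find Macaulay duration:
  t   CF        PV=CF/(1+0.086)^t    t·PV
  1       220.00       202.5783       202.5783
  2       220.00       186.5362       373.0723
  3       220.00       171.7644       515.2933
  4       220.00       158.1624       632.6498
  5       220.00       145.6376       728.1881
  6       220.00       134.1046       804.6277
  7       220.00       123.4849       864.3944
  8     2,220.00     1,147.3988     9,179.1900
  Σ                  2,269.6672    13,299.9938
P = 2,269.6672; Macaulay duration = 13,299.9938 / 2,269.6672 = 5.85989 years.
Modified duration = D_Mac / (1 + y) = 5.85989 / 1.086 = 5.39584 years.

5.396 years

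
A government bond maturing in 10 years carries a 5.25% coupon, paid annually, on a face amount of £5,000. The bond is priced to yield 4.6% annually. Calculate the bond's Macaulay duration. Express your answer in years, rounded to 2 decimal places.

Periodic yield y = 0.046. Discount each cash flow and weight by its year:
  t   CF        PV=CF/(1+0.046)^t    t·PV
  1       262.50       250.9560       250.9560
  2       262.50       239.9197       479.8394
  3       262.50       229.3688       688.1063
  4       262.50       219.2818       877.1272
  5       262.50       209.6384     1,048.1921
  6       262.50       200.4191     1,202.5149
  7       262.50       191.6053     1,341.2371
  8       262.50       183.1791     1,465.4325
  9       262.50       175.1234     1,576.1105
  10    5,262.50     3,356.4120    33,564.1199
  Σ                  5,255.9036    42,493.6358
Price P = Σ PV = 5,255.9036.
Macaulay duration = Σ(t·PV) / P = 42,493.6358 / 5,255.9036 = 8.08493 years.

8.08 years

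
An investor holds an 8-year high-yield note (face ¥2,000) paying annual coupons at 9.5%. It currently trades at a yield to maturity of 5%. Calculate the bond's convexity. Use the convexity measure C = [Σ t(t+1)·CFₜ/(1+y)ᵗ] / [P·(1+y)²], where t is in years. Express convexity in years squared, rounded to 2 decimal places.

46.09

With y = 0.05:
  t   CF        PV=CF/(1+0.05)^t    t·PV        t(t+1)·PV
  1       190.00       180.9524       180.9524         361.9048
  2       190.00       172.3356       344.6712       1,034.0136
  3       190.00       164.1291       492.3874       1,969.5497
  4       190.00       156.3135       625.2539       3,126.2694
  5       190.00       148.8700       744.3499       4,466.0991
  6       190.00       141.7809       850.6856       5,954.7989
  7       190.00       135.0295       945.2062       7,561.6494
  8     2,190.00     1,482.2782    11,858.2256     106,724.0306
  Σ                  2,581.6891    16,041.7321     131,198.3155
P = 2,581.6891.
Convexity = Σ t(t+1)·PV / [P·(1+y)²] = 131,198.3155 / (2,581.6891 × 1.102500) = 46.09414.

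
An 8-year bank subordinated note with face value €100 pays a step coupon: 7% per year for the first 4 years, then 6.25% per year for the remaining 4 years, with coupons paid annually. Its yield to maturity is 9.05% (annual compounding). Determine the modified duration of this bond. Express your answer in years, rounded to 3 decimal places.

5.754 years

Periodic yield y = 0.0905. First find Macaulay duration:
  t   CF        PV=CF/(1+0.0905)^t    t·PV
  1         7.00         6.4191         6.4191
  2         7.00         5.8864        11.7727
  3         7.00         5.3979        16.1936
  4         7.00         4.9499        19.7996
  5         6.25         4.0528        20.2638
  6         6.25         3.7164        22.2986
  7         6.25         3.4080        23.8560
  8       106.25        53.1280       425.0241
  Σ                     86.9584       545.6275
P = 86.9584; Macaulay duration = 545.6275 / 86.9584 = 6.27458 years.
Modified duration = D_Mac / (1 + y) = 6.27458 / 1.0905 = 5.75386 years.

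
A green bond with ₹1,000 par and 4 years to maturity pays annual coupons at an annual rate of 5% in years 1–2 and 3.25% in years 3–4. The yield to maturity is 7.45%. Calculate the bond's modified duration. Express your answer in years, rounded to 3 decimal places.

Periodic yield y = 0.0745. First find Macaulay duration:
  t   CF        PV=CF/(1+0.0745)^t    t·PV
  1        50.00        46.5333        46.5333
  2        50.00        43.3069        86.6138
  3        32.50        26.1978        78.5933
  4     1,032.50       774.5766     3,098.3065
  Σ                    890.6145     3,310.0468
P = 890.6145; Macaulay duration = 3,310.0468 / 890.6145 = 3.71659 years.
Modified duration = D_Mac / (1 + y) = 3.71659 / 1.0745 = 3.45890 years.

3.459 years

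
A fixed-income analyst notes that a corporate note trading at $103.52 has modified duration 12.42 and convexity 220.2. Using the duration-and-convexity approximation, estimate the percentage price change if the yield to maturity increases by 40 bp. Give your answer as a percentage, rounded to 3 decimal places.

Duration effect: -D_mod·Δy = -12.42 × (+0.004) = -0.049680
Convexity effect: ½·C·(Δy)² = 0.5 × 220.2 × (0.004)² = +0.0017616
ΔP/P ≈ -0.049680 + 0.0017616 = -0.0479184
= -4.79184%.

-4.792%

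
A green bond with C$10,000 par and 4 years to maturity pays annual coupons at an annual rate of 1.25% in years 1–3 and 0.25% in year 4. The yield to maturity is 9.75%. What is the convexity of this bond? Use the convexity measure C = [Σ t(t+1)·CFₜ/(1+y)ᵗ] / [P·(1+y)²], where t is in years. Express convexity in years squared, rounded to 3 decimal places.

16.115

With y = 0.0975:
  t   CF        PV=CF/(1+0.0975)^t    t·PV        t(t+1)·PV
  1       125.00       113.8952       113.8952         227.7904
  2       125.00       103.7770       207.5539         622.6618
  3       125.00        94.5576       283.6728       1,134.6912
  4    10,025.00     6,909.8125    27,639.2502     138,196.2509
  Σ                  7,222.0423    28,244.3721     140,181.3943
P = 7,222.0423.
Convexity = Σ t(t+1)·PV / [P·(1+y)²] = 140,181.3943 / (7,222.0423 × 1.204506) = 16.11467.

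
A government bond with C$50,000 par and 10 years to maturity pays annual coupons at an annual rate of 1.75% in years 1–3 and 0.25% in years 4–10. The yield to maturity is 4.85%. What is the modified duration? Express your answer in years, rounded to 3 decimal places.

Periodic yield y = 0.0485. First find Macaulay duration:
  t   CF        PV=CF/(1+0.0485)^t    t·PV
  1       875.00       834.5255       834.5255
  2       875.00       795.9232     1,591.8465
  3       875.00       759.1066     2,277.3197
  4       125.00       103.4276       413.7102
  5       125.00        98.6434       493.2168
  6       125.00        94.0805       564.4827
  7       125.00        89.7286       628.1003
  8       125.00        85.5781       684.6246
  9       125.00        81.6195       734.5758
  10   50,125.00    31,215.4814   312,154.8145
  Σ                 34,158.1144   320,377.2166
P = 34,158.1144; Macaulay duration = 320,377.2166 / 34,158.1144 = 9.37924 years.
Modified duration = D_Mac / (1 + y) = 9.37924 / 1.0485 = 8.94539 years.

8.945 years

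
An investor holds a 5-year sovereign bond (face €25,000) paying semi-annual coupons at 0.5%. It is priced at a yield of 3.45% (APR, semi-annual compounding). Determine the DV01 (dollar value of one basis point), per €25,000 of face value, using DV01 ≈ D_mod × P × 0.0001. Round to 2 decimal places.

Periodic yield y = 0.01725.
  t   CF        PV=CF/(1+0.01725)^t    t·PV
  1        62.50        61.4402        61.4402
  2        62.50        60.3983       120.7966
  3        62.50        59.3741       178.1223
  4        62.50        58.3672       233.4690
  5        62.50        57.3775       286.8874
  6        62.50        56.4045       338.4271
  7        62.50        55.4480       388.1362
  8        62.50        54.5078       436.0622
  9        62.50        53.5835       482.2511
  10   25,062.50    21,122.6015   211,226.0145
  Σ                 21,639.5025   213,751.6065
P = 21,639.5025; D_Mac = 9.87784 half-year periods = 4.93892 yrs; D_mod = 4.85517 yrs.
DV01 ≈ 4.85517 × 21,639.5025 × 0.0001 = 10.506346.

€10.51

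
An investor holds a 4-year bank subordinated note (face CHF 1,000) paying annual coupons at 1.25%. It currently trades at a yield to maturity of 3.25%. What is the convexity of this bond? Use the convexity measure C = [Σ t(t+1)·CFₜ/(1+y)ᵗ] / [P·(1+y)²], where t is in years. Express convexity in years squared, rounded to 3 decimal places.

18.282

With y = 0.0325:
  t   CF        PV=CF/(1+0.0325)^t    t·PV        t(t+1)·PV
  1        12.50        12.1065        12.1065          24.2131
  2        12.50        11.7255        23.4509          70.3528
  3        12.50        11.3564        34.0691         136.2765
  4     1,012.50       890.9120     3,563.6479      17,818.2393
  Σ                    926.1003     3,633.2744      18,049.0816
P = 926.1003.
Convexity = Σ t(t+1)·PV / [P·(1+y)²] = 18,049.0816 / (926.1003 × 1.066056) = 18.28172.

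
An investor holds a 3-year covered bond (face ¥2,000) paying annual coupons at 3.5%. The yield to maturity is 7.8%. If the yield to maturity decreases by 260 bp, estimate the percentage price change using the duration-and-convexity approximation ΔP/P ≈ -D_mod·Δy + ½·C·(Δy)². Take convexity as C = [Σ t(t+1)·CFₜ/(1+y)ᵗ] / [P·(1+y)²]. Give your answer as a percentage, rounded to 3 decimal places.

With y = 0.078:
  t   CF        PV=CF/(1+0.078)^t    t·PV        t(t+1)·PV
  1        70.00        64.9351        64.9351         129.8701
  2        70.00        60.2366       120.4732         361.4197
  3     2,070.00     1,652.3957     4,957.1872      19,828.7487
  Σ                  1,777.5674     5,142.5955      20,320.0385
P = 1,777.5674; D_Mac = 2.89305 yrs; D_mod = 2.68372 yrs; C = 9.83696.
Duration effect: -2.68372 × (-0.026) = +0.069777
Convexity effect: 0.5 × 9.83696 × (-0.026)² = +0.0033249
ΔP/P ≈ +0.069777 + 0.0033249 = +0.073102 = +7.3102%.

+7.310%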